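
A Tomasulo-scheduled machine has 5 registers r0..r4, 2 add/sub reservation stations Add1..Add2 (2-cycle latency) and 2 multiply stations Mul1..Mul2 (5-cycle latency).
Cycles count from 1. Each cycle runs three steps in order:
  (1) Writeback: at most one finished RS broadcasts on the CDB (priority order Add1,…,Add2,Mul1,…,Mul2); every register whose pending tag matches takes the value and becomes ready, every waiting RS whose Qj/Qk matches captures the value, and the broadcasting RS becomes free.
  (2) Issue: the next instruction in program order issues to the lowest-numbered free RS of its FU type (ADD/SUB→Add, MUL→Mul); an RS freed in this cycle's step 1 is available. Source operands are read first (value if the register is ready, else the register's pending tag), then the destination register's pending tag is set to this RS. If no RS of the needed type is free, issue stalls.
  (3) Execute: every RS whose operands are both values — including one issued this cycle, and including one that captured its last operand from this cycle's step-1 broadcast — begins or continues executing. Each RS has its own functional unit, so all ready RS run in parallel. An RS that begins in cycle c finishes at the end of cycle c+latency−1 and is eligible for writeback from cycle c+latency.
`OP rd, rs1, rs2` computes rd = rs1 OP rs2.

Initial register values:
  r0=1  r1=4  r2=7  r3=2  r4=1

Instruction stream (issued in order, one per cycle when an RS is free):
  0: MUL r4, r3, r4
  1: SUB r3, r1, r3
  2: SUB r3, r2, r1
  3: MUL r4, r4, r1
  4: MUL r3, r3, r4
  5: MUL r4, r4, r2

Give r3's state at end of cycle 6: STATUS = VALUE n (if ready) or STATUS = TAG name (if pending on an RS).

STATUS = TAG Mul1

cycle 1: issue MUL r4<-Mul1 // r0:1,r1:4,r2:7,r3:2,r4:Mul1
cycle 2: issue SUB r3<-Add1 // r0:1,r1:4,r2:7,r3:Add1,r4:Mul1
cycle 3: issue SUB r3<-Add2 // r0:1,r1:4,r2:7,r3:Add2,r4:Mul1
cycle 4: CDB Add1=2; issue MUL r4<-Mul2 // r0:1,r1:4,r2:7,r3:Add2,r4:Mul2
cycle 5: CDB Add2=3; stall // r0:1,r1:4,r2:7,r3:3,r4:Mul2
cycle 6: CDB Mul1=2; issue MUL r3<-Mul1 // r0:1,r1:4,r2:7,r3:Mul1,r4:Mul2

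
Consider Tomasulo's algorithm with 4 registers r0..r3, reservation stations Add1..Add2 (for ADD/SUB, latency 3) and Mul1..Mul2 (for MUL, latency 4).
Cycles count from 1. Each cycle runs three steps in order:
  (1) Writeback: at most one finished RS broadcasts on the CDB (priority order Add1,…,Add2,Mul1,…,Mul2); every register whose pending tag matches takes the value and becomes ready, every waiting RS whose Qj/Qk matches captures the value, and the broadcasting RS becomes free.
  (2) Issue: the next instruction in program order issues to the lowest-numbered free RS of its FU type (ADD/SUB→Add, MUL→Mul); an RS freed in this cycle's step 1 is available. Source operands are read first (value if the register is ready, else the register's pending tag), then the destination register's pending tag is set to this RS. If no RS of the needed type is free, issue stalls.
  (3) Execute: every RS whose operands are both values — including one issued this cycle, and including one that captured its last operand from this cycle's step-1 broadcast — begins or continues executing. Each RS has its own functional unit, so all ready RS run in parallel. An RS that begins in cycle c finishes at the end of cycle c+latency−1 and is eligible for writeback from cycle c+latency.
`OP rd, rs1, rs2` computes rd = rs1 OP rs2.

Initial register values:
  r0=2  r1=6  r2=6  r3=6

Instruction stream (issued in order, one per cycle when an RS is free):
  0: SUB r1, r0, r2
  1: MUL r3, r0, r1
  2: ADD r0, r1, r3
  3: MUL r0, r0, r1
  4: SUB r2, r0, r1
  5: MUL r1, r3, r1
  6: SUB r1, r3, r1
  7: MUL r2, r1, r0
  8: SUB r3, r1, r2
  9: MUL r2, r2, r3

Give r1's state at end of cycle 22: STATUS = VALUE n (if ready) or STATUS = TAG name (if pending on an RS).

STATUS = VALUE -40

c1: issue SUB r1<-Add1 | r0:2,r1:Add1,r2:6,r3:6
c2: issue MUL r3<-Mul1 | r0:2,r1:Add1,r2:6,r3:Mul1
c3: issue ADD r0<-Add2 | r0:Add2,r1:Add1,r2:6,r3:Mul1
c4: CDB Add1=-4; issue MUL r0<-Mul2 | r0:Mul2,r1:-4,r2:6,r3:Mul1
c5: issue SUB r2<-Add1 | r0:Mul2,r1:-4,r2:Add1,r3:Mul1
c6: stall | r0:Mul2,r1:-4,r2:Add1,r3:Mul1
c7: stall | r0:Mul2,r1:-4,r2:Add1,r3:Mul1
c8: CDB Mul1=-8; issue MUL r1<-Mul1 | r0:Mul2,r1:Mul1,r2:Add1,r3:-8
c9: stall | r0:Mul2,r1:Mul1,r2:Add1,r3:-8
c10: stall | r0:Mul2,r1:Mul1,r2:Add1,r3:-8
c11: CDB Add2=-12; issue SUB r1<-Add2 | r0:Mul2,r1:Add2,r2:Add1,r3:-8
c12: CDB Mul1=32; issue MUL r2<-Mul1 | r0:Mul2,r1:Add2,r2:Mul1,r3:-8
c13: stall | r0:Mul2,r1:Add2,r2:Mul1,r3:-8
c14: stall | r0:Mul2,r1:Add2,r2:Mul1,r3:-8
c15: CDB Add2=-40; issue SUB r3<-Add2 | r0:Mul2,r1:-40,r2:Mul1,r3:Add2
c16: CDB Mul2=48; issue MUL r2<-Mul2 | r0:48,r1:-40,r2:Mul2,r3:Add2
c17: - | r0:48,r1:-40,r2:Mul2,r3:Add2
c18: - | r0:48,r1:-40,r2:Mul2,r3:Add2
c19: CDB Add1=52 | r0:48,r1:-40,r2:Mul2,r3:Add2
c20: CDB Mul1=-1920 | r0:48,r1:-40,r2:Mul2,r3:Add2
c21: - | r0:48,r1:-40,r2:Mul2,r3:Add2
c22: - | r0:48,r1:-40,r2:Mul2,r3:Add2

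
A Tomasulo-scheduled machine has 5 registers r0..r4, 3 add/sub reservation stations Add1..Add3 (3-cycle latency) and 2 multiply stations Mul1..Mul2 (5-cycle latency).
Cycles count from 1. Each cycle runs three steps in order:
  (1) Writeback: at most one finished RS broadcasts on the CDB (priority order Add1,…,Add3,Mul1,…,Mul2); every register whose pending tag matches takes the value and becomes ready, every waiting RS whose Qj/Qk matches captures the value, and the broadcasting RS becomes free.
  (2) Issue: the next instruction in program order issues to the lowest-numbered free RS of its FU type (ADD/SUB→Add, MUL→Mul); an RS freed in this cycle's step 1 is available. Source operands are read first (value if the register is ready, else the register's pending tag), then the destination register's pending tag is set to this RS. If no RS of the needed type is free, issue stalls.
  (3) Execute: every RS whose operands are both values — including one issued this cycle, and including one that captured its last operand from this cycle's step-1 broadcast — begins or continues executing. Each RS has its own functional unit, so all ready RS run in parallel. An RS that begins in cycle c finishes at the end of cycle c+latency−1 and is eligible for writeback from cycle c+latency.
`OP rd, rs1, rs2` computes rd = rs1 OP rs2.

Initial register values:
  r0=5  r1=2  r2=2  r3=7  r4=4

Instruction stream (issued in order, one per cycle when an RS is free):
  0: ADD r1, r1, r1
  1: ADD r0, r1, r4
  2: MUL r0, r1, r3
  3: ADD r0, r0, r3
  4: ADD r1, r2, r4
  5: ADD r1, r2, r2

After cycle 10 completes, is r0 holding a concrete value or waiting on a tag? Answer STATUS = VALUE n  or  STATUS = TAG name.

cycle 1: issue ADD r1<-Add1 // r0:5,r1:Add1,r2:2,r3:7,r4:4
cycle 2: issue ADD r0<-Add2 // r0:Add2,r1:Add1,r2:2,r3:7,r4:4
cycle 3: issue MUL r0<-Mul1 // r0:Mul1,r1:Add1,r2:2,r3:7,r4:4
cycle 4: CDB Add1=4; issue ADD r0<-Add1 // r0:Add1,r1:4,r2:2,r3:7,r4:4
cycle 5: issue ADD r1<-Add3 // r0:Add1,r1:Add3,r2:2,r3:7,r4:4
cycle 6: stall // r0:Add1,r1:Add3,r2:2,r3:7,r4:4
cycle 7: CDB Add2=8; issue ADD r1<-Add2 // r0:Add1,r1:Add2,r2:2,r3:7,r4:4
cycle 8: CDB Add3=6 // r0:Add1,r1:Add2,r2:2,r3:7,r4:4
cycle 9: CDB Mul1=28 // r0:Add1,r1:Add2,r2:2,r3:7,r4:4
cycle 10: CDB Add2=4 // r0:Add1,r1:4,r2:2,r3:7,r4:4

STATUS = TAG Add1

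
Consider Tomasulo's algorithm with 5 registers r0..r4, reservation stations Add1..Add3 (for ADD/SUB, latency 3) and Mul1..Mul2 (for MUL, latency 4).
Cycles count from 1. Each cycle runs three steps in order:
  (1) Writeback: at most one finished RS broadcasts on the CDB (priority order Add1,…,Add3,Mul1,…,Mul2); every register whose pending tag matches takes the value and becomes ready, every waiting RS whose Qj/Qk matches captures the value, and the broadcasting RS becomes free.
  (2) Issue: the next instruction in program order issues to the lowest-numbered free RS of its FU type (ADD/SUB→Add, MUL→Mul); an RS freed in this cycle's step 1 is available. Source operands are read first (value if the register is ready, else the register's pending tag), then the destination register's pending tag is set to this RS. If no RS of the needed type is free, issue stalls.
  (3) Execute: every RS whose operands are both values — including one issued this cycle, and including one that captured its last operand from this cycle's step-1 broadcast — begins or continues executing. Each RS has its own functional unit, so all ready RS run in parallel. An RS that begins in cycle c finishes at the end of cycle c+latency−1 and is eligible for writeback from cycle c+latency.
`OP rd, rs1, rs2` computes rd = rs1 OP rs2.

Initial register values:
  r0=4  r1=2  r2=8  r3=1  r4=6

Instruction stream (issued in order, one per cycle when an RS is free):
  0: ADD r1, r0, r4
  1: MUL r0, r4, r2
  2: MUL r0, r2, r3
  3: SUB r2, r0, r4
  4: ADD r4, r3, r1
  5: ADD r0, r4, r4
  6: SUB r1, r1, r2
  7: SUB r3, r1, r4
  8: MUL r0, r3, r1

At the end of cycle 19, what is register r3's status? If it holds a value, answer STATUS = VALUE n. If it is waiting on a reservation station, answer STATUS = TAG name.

STATUS = VALUE -3

cycle 1: issue ADD r1<-Add1 // r0:4,r1:Add1,r2:8,r3:1,r4:6
cycle 2: issue MUL r0<-Mul1 // r0:Mul1,r1:Add1,r2:8,r3:1,r4:6
cycle 3: issue MUL r0<-Mul2 // r0:Mul2,r1:Add1,r2:8,r3:1,r4:6
cycle 4: CDB Add1=10; issue SUB r2<-Add1 // r0:Mul2,r1:10,r2:Add1,r3:1,r4:6
cycle 5: issue ADD r4<-Add2 // r0:Mul2,r1:10,r2:Add1,r3:1,r4:Add2
cycle 6: CDB Mul1=48; issue ADD r0<-Add3 // r0:Add3,r1:10,r2:Add1,r3:1,r4:Add2
cycle 7: CDB Mul2=8; stall // r0:Add3,r1:10,r2:Add1,r3:1,r4:Add2
cycle 8: CDB Add2=11; issue SUB r1<-Add2 // r0:Add3,r1:Add2,r2:Add1,r3:1,r4:11
cycle 9: stall // r0:Add3,r1:Add2,r2:Add1,r3:1,r4:11
cycle 10: CDB Add1=2; issue SUB r3<-Add1 // r0:Add3,r1:Add2,r2:2,r3:Add1,r4:11
cycle 11: CDB Add3=22; issue MUL r0<-Mul1 // r0:Mul1,r1:Add2,r2:2,r3:Add1,r4:11
cycle 12: - // r0:Mul1,r1:Add2,r2:2,r3:Add1,r4:11
cycle 13: CDB Add2=8 // r0:Mul1,r1:8,r2:2,r3:Add1,r4:11
cycle 14: - // r0:Mul1,r1:8,r2:2,r3:Add1,r4:11
cycle 15: - // r0:Mul1,r1:8,r2:2,r3:Add1,r4:11
cycle 16: CDB Add1=-3 // r0:Mul1,r1:8,r2:2,r3:-3,r4:11
cycle 17: - // r0:Mul1,r1:8,r2:2,r3:-3,r4:11
cycle 18: - // r0:Mul1,r1:8,r2:2,r3:-3,r4:11
cycle 19: - // r0:Mul1,r1:8,r2:2,r3:-3,r4:11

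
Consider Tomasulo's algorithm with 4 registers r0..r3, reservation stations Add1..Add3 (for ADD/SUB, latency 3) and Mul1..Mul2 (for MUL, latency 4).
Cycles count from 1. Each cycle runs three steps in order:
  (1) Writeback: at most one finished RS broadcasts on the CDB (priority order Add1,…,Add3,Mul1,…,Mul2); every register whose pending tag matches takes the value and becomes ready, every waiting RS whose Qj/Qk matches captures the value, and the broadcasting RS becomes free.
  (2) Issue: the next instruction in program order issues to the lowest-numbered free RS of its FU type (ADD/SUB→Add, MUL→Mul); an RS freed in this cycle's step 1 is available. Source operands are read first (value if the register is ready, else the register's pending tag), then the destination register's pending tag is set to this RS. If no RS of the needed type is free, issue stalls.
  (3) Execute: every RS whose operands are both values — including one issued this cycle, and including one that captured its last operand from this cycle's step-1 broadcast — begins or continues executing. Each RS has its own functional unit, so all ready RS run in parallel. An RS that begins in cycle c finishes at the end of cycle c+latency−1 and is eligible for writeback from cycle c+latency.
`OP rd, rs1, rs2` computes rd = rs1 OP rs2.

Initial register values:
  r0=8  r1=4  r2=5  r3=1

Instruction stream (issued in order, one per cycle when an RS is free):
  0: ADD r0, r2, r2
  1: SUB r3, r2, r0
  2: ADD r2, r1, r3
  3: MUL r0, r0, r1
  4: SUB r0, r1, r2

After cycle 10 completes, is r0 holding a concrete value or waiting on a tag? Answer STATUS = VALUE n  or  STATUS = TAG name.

STATUS = TAG Add1

cycle 1: issue ADD r0<-Add1 // r0:Add1,r1:4,r2:5,r3:1
cycle 2: issue SUB r3<-Add2 // r0:Add1,r1:4,r2:5,r3:Add2
cycle 3: issue ADD r2<-Add3 // r0:Add1,r1:4,r2:Add3,r3:Add2
cycle 4: CDB Add1=10; issue MUL r0<-Mul1 // r0:Mul1,r1:4,r2:Add3,r3:Add2
cycle 5: issue SUB r0<-Add1 // r0:Add1,r1:4,r2:Add3,r3:Add2
cycle 6: - // r0:Add1,r1:4,r2:Add3,r3:Add2
cycle 7: CDB Add2=-5 // r0:Add1,r1:4,r2:Add3,r3:-5
cycle 8: CDB Mul1=40 // r0:Add1,r1:4,r2:Add3,r3:-5
cycle 9: - // r0:Add1,r1:4,r2:Add3,r3:-5
cycle 10: CDB Add3=-1 // r0:Add1,r1:4,r2:-1,r3:-5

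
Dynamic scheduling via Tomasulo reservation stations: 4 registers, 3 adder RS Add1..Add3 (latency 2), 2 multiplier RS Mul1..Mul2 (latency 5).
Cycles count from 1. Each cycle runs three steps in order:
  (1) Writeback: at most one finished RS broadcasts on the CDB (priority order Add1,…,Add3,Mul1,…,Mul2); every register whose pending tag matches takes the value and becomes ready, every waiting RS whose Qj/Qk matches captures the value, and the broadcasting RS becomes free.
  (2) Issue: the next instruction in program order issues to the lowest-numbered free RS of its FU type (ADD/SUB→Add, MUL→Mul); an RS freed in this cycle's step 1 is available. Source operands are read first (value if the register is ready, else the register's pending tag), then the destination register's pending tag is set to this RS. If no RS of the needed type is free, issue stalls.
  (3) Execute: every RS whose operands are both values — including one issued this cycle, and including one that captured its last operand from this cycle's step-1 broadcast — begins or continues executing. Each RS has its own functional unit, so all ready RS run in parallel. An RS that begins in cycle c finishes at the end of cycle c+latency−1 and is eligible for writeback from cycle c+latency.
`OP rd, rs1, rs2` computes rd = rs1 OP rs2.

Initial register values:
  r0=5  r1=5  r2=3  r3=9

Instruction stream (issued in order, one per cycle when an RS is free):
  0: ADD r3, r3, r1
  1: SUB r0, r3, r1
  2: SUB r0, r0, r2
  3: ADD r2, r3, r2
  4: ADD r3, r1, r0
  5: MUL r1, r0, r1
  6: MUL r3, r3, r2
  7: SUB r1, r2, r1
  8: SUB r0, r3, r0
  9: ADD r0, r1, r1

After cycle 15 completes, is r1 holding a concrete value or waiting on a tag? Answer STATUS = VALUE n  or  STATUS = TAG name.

STATUS = VALUE -13

cycle 1: issue ADD r3<-Add1 // r0:5,r1:5,r2:3,r3:Add1
cycle 2: issue SUB r0<-Add2 // r0:Add2,r1:5,r2:3,r3:Add1
cycle 3: CDB Add1=14; issue SUB r0<-Add1 // r0:Add1,r1:5,r2:3,r3:14
cycle 4: issue ADD r2<-Add3 // r0:Add1,r1:5,r2:Add3,r3:14
cycle 5: CDB Add2=9; issue ADD r3<-Add2 // r0:Add1,r1:5,r2:Add3,r3:Add2
cycle 6: CDB Add3=17; issue MUL r1<-Mul1 // r0:Add1,r1:Mul1,r2:17,r3:Add2
cycle 7: CDB Add1=6; issue MUL r3<-Mul2 // r0:6,r1:Mul1,r2:17,r3:Mul2
cycle 8: issue SUB r1<-Add1 // r0:6,r1:Add1,r2:17,r3:Mul2
cycle 9: CDB Add2=11; issue SUB r0<-Add2 // r0:Add2,r1:Add1,r2:17,r3:Mul2
cycle 10: issue ADD r0<-Add3 // r0:Add3,r1:Add1,r2:17,r3:Mul2
cycle 11: - // r0:Add3,r1:Add1,r2:17,r3:Mul2
cycle 12: CDB Mul1=30 // r0:Add3,r1:Add1,r2:17,r3:Mul2
cycle 13: - // r0:Add3,r1:Add1,r2:17,r3:Mul2
cycle 14: CDB Add1=-13 // r0:Add3,r1:-13,r2:17,r3:Mul2
cycle 15: CDB Mul2=187 // r0:Add3,r1:-13,r2:17,r3:187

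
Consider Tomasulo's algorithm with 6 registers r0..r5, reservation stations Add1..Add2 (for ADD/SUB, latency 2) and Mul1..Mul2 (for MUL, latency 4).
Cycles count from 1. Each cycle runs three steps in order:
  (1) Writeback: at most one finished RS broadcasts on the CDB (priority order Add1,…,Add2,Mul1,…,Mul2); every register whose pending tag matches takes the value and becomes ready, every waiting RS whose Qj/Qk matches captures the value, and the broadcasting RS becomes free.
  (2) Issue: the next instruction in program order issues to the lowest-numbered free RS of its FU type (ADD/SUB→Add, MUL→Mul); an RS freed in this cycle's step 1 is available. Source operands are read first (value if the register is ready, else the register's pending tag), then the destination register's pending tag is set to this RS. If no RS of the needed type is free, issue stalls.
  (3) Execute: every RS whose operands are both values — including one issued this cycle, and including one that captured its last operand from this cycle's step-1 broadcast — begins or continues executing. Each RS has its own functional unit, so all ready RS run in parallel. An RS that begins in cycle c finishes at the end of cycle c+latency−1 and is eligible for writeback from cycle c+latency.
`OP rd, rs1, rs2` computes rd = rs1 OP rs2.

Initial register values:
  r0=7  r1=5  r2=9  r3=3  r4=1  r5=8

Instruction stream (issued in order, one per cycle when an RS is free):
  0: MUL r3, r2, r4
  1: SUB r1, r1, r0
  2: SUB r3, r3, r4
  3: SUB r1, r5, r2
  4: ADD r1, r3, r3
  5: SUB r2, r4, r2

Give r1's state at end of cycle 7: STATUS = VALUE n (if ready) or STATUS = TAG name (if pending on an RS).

STATUS = TAG Add1

  c1: issue MUL r3<-Mul1  regs: r0:7,r1:5,r2:9,r3:Mul1,r4:1,r5:8
  c2: issue SUB r1<-Add1  regs: r0:7,r1:Add1,r2:9,r3:Mul1,r4:1,r5:8
  c3: issue SUB r3<-Add2  regs: r0:7,r1:Add1,r2:9,r3:Add2,r4:1,r5:8
  c4: CDB Add1=-2; issue SUB r1<-Add1  regs: r0:7,r1:Add1,r2:9,r3:Add2,r4:1,r5:8
  c5: CDB Mul1=9; stall  regs: r0:7,r1:Add1,r2:9,r3:Add2,r4:1,r5:8
  c6: CDB Add1=-1; issue ADD r1<-Add1  regs: r0:7,r1:Add1,r2:9,r3:Add2,r4:1,r5:8
  c7: CDB Add2=8; issue SUB r2<-Add2  regs: r0:7,r1:Add1,r2:Add2,r3:8,r4:1,r5:8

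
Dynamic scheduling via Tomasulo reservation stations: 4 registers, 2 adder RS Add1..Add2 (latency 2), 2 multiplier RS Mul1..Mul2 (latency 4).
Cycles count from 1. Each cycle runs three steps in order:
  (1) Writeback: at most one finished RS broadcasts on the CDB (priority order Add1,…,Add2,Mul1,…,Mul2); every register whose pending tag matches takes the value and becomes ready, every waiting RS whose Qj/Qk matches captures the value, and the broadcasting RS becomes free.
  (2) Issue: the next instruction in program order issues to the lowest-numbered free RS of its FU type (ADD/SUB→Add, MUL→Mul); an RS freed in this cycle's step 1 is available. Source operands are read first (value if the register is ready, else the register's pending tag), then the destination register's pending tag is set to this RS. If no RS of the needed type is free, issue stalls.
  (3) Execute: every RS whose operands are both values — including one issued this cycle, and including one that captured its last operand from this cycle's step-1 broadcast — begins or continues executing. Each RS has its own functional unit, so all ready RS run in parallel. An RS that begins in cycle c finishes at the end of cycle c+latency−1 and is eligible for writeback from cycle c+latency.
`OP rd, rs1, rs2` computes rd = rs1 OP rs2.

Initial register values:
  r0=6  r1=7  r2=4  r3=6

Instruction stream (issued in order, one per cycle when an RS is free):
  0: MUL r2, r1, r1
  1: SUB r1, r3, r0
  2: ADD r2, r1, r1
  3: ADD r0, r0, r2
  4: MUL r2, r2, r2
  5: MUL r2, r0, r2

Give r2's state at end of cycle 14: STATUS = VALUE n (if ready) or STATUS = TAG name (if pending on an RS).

c1: issue MUL r2<-Mul1 | r0:6,r1:7,r2:Mul1,r3:6
c2: issue SUB r1<-Add1 | r0:6,r1:Add1,r2:Mul1,r3:6
c3: issue ADD r2<-Add2 | r0:6,r1:Add1,r2:Add2,r3:6
c4: CDB Add1=0; issue ADD r0<-Add1 | r0:Add1,r1:0,r2:Add2,r3:6
c5: CDB Mul1=49; issue MUL r2<-Mul1 | r0:Add1,r1:0,r2:Mul1,r3:6
c6: CDB Add2=0; issue MUL r2<-Mul2 | r0:Add1,r1:0,r2:Mul2,r3:6
c7: - | r0:Add1,r1:0,r2:Mul2,r3:6
c8: CDB Add1=6 | r0:6,r1:0,r2:Mul2,r3:6
c9: - | r0:6,r1:0,r2:Mul2,r3:6
c10: CDB Mul1=0 | r0:6,r1:0,r2:Mul2,r3:6
c11: - | r0:6,r1:0,r2:Mul2,r3:6
c12: - | r0:6,r1:0,r2:Mul2,r3:6
c13: - | r0:6,r1:0,r2:Mul2,r3:6
c14: CDB Mul2=0 | r0:6,r1:0,r2:0,r3:6

STATUS = VALUE 0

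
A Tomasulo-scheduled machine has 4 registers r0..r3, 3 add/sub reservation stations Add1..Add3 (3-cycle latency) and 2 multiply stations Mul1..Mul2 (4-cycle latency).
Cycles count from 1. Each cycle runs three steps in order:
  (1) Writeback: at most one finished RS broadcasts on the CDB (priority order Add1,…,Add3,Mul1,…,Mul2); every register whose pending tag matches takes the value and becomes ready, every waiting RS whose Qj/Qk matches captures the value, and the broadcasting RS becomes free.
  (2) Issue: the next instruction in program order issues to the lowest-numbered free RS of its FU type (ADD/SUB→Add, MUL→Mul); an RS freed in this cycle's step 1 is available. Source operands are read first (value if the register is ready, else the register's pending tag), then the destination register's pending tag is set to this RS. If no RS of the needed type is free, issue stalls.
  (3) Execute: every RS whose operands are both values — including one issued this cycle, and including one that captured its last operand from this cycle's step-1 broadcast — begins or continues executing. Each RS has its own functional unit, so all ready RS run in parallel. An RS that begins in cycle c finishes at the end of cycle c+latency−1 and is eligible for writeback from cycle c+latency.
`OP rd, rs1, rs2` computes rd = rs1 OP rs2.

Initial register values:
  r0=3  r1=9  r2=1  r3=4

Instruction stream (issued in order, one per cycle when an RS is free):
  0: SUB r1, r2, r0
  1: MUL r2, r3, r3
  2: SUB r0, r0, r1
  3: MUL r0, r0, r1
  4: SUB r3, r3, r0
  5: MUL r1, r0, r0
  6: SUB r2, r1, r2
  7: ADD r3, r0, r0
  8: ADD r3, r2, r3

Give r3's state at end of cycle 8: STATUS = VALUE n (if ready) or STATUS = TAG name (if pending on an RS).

cycle 1: issue SUB r1<-Add1 // r0:3,r1:Add1,r2:1,r3:4
cycle 2: issue MUL r2<-Mul1 // r0:3,r1:Add1,r2:Mul1,r3:4
cycle 3: issue SUB r0<-Add2 // r0:Add2,r1:Add1,r2:Mul1,r3:4
cycle 4: CDB Add1=-2; issue MUL r0<-Mul2 // r0:Mul2,r1:-2,r2:Mul1,r3:4
cycle 5: issue SUB r3<-Add1 // r0:Mul2,r1:-2,r2:Mul1,r3:Add1
cycle 6: CDB Mul1=16; issue MUL r1<-Mul1 // r0:Mul2,r1:Mul1,r2:16,r3:Add1
cycle 7: CDB Add2=5; issue SUB r2<-Add2 // r0:Mul2,r1:Mul1,r2:Add2,r3:Add1
cycle 8: issue ADD r3<-Add3 // r0:Mul2,r1:Mul1,r2:Add2,r3:Add3

STATUS = TAG Add3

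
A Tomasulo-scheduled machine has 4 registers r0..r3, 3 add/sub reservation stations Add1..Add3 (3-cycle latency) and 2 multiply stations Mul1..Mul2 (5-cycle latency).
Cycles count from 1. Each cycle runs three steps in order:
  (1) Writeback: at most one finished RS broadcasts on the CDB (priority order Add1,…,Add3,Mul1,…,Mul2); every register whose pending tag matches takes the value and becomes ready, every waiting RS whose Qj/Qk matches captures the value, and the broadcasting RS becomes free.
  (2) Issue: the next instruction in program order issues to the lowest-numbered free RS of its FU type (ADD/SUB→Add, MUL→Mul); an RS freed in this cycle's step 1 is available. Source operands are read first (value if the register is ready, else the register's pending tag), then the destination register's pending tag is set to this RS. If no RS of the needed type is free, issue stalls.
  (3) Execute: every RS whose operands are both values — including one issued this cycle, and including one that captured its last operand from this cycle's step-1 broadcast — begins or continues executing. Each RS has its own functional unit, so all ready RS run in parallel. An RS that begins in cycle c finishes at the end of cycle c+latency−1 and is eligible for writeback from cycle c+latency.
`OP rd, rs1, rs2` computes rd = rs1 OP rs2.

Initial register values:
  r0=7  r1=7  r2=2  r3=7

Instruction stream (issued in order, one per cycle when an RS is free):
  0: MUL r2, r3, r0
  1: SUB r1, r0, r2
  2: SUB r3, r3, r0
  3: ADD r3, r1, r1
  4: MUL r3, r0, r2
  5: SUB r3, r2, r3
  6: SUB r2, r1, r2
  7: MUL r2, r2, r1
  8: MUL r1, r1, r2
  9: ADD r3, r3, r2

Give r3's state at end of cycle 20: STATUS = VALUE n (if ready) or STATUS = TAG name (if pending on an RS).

cycle 1: issue MUL r2<-Mul1 // r0:7,r1:7,r2:Mul1,r3:7
cycle 2: issue SUB r1<-Add1 // r0:7,r1:Add1,r2:Mul1,r3:7
cycle 3: issue SUB r3<-Add2 // r0:7,r1:Add1,r2:Mul1,r3:Add2
cycle 4: issue ADD r3<-Add3 // r0:7,r1:Add1,r2:Mul1,r3:Add3
cycle 5: issue MUL r3<-Mul2 // r0:7,r1:Add1,r2:Mul1,r3:Mul2
cycle 6: CDB Add2=0; issue SUB r3<-Add2 // r0:7,r1:Add1,r2:Mul1,r3:Add2
cycle 7: CDB Mul1=49; stall // r0:7,r1:Add1,r2:49,r3:Add2
cycle 8: stall // r0:7,r1:Add1,r2:49,r3:Add2
cycle 9: stall // r0:7,r1:Add1,r2:49,r3:Add2
cycle 10: CDB Add1=-42; issue SUB r2<-Add1 // r0:7,r1:-42,r2:Add1,r3:Add2
cycle 11: issue MUL r2<-Mul1 // r0:7,r1:-42,r2:Mul1,r3:Add2
cycle 12: CDB Mul2=343; issue MUL r1<-Mul2 // r0:7,r1:Mul2,r2:Mul1,r3:Add2
cycle 13: CDB Add1=-91; issue ADD r3<-Add1 // r0:7,r1:Mul2,r2:Mul1,r3:Add1
cycle 14: CDB Add3=-84 // r0:7,r1:Mul2,r2:Mul1,r3:Add1
cycle 15: CDB Add2=-294 // r0:7,r1:Mul2,r2:Mul1,r3:Add1
cycle 16: - // r0:7,r1:Mul2,r2:Mul1,r3:Add1
cycle 17: - // r0:7,r1:Mul2,r2:Mul1,r3:Add1
cycle 18: CDB Mul1=3822 // r0:7,r1:Mul2,r2:3822,r3:Add1
cycle 19: - // r0:7,r1:Mul2,r2:3822,r3:Add1
cycle 20: - // r0:7,r1:Mul2,r2:3822,r3:Add1

STATUS = TAG Add1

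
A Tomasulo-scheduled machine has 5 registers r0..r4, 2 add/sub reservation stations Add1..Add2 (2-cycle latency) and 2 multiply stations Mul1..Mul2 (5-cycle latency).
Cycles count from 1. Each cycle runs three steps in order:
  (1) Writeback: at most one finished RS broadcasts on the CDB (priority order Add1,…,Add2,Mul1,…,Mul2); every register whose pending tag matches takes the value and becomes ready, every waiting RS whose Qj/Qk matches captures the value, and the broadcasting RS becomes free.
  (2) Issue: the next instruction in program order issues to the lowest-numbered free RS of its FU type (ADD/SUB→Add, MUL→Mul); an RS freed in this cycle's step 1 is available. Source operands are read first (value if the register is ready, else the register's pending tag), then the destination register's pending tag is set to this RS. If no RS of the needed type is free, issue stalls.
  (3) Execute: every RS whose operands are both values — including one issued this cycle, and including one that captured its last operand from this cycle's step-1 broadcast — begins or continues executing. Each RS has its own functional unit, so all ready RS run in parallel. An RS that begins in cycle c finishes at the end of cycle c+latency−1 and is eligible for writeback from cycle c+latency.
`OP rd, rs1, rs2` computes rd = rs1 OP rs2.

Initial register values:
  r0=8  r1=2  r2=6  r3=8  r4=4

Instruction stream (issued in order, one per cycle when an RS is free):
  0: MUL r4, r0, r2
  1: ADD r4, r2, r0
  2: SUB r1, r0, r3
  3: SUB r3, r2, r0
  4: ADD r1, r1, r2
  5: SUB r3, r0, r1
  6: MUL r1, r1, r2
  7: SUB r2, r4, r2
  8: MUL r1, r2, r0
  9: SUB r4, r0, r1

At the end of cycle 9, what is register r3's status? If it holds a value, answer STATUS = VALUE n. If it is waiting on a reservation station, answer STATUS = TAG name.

STATUS = VALUE 2

cycle 1: issue MUL r4<-Mul1 // r0:8,r1:2,r2:6,r3:8,r4:Mul1
cycle 2: issue ADD r4<-Add1 // r0:8,r1:2,r2:6,r3:8,r4:Add1
cycle 3: issue SUB r1<-Add2 // r0:8,r1:Add2,r2:6,r3:8,r4:Add1
cycle 4: CDB Add1=14; issue SUB r3<-Add1 // r0:8,r1:Add2,r2:6,r3:Add1,r4:14
cycle 5: CDB Add2=0; issue ADD r1<-Add2 // r0:8,r1:Add2,r2:6,r3:Add1,r4:14
cycle 6: CDB Add1=-2; issue SUB r3<-Add1 // r0:8,r1:Add2,r2:6,r3:Add1,r4:14
cycle 7: CDB Add2=6; issue MUL r1<-Mul2 // r0:8,r1:Mul2,r2:6,r3:Add1,r4:14
cycle 8: CDB Mul1=48; issue SUB r2<-Add2 // r0:8,r1:Mul2,r2:Add2,r3:Add1,r4:14
cycle 9: CDB Add1=2; issue MUL r1<-Mul1 // r0:8,r1:Mul1,r2:Add2,r3:2,r4:14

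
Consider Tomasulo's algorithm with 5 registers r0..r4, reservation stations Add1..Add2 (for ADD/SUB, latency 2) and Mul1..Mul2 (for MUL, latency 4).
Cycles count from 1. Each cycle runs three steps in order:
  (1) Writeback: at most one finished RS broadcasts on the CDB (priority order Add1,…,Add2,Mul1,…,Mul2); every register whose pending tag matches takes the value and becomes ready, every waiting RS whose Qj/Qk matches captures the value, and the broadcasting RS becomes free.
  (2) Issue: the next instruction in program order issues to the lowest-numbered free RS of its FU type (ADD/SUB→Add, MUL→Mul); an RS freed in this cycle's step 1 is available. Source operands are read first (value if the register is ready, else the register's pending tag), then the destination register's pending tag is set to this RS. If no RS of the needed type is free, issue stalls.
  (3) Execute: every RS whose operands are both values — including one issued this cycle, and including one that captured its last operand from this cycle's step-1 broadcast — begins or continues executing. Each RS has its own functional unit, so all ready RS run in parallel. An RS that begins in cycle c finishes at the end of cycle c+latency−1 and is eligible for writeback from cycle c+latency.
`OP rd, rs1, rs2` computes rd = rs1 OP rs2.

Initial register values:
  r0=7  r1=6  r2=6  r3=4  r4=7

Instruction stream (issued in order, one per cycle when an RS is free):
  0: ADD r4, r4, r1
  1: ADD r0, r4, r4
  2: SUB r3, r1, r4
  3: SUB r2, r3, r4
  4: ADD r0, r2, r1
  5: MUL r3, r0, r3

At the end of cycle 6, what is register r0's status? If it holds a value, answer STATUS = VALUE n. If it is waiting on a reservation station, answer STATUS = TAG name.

cycle 1: issue ADD r4<-Add1 // r0:7,r1:6,r2:6,r3:4,r4:Add1
cycle 2: issue ADD r0<-Add2 // r0:Add2,r1:6,r2:6,r3:4,r4:Add1
cycle 3: CDB Add1=13; issue SUB r3<-Add1 // r0:Add2,r1:6,r2:6,r3:Add1,r4:13
cycle 4: stall // r0:Add2,r1:6,r2:6,r3:Add1,r4:13
cycle 5: CDB Add1=-7; issue SUB r2<-Add1 // r0:Add2,r1:6,r2:Add1,r3:-7,r4:13
cycle 6: CDB Add2=26; issue ADD r0<-Add2 // r0:Add2,r1:6,r2:Add1,r3:-7,r4:13

STATUS = TAG Add2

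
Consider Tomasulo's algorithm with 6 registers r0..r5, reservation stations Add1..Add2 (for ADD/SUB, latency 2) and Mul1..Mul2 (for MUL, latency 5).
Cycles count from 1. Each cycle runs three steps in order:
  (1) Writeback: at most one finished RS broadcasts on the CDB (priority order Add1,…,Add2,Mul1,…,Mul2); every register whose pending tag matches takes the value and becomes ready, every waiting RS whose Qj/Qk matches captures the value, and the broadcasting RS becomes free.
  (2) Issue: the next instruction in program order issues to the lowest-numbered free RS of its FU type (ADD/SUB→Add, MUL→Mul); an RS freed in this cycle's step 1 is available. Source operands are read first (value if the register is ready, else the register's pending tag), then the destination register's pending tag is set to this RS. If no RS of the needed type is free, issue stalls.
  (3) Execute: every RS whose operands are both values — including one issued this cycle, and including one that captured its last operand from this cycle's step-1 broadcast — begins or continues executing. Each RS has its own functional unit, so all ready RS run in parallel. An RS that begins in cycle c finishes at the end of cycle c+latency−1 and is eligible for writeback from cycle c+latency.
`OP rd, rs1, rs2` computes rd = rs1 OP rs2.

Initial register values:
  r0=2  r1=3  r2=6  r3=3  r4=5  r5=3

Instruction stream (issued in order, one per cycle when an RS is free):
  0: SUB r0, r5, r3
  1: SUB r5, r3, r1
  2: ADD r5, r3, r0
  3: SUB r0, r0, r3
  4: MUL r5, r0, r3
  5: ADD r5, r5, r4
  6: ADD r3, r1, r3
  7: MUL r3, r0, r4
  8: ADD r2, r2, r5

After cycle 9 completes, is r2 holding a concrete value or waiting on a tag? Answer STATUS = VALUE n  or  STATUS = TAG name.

  c1: issue SUB r0<-Add1  regs: r0:Add1,r1:3,r2:6,r3:3,r4:5,r5:3
  c2: issue SUB r5<-Add2  regs: r0:Add1,r1:3,r2:6,r3:3,r4:5,r5:Add2
  c3: CDB Add1=0; issue ADD r5<-Add1  regs: r0:0,r1:3,r2:6,r3:3,r4:5,r5:Add1
  c4: CDB Add2=0; issue SUB r0<-Add2  regs: r0:Add2,r1:3,r2:6,r3:3,r4:5,r5:Add1
  c5: CDB Add1=3; issue MUL r5<-Mul1  regs: r0:Add2,r1:3,r2:6,r3:3,r4:5,r5:Mul1
  c6: CDB Add2=-3; issue ADD r5<-Add1  regs: r0:-3,r1:3,r2:6,r3:3,r4:5,r5:Add1
  c7: issue ADD r3<-Add2  regs: r0:-3,r1:3,r2:6,r3:Add2,r4:5,r5:Add1
  c8: issue MUL r3<-Mul2  regs: r0:-3,r1:3,r2:6,r3:Mul2,r4:5,r5:Add1
  c9: CDB Add2=6; issue ADD r2<-Add2  regs: r0:-3,r1:3,r2:Add2,r3:Mul2,r4:5,r5:Add1

STATUS = TAG Add2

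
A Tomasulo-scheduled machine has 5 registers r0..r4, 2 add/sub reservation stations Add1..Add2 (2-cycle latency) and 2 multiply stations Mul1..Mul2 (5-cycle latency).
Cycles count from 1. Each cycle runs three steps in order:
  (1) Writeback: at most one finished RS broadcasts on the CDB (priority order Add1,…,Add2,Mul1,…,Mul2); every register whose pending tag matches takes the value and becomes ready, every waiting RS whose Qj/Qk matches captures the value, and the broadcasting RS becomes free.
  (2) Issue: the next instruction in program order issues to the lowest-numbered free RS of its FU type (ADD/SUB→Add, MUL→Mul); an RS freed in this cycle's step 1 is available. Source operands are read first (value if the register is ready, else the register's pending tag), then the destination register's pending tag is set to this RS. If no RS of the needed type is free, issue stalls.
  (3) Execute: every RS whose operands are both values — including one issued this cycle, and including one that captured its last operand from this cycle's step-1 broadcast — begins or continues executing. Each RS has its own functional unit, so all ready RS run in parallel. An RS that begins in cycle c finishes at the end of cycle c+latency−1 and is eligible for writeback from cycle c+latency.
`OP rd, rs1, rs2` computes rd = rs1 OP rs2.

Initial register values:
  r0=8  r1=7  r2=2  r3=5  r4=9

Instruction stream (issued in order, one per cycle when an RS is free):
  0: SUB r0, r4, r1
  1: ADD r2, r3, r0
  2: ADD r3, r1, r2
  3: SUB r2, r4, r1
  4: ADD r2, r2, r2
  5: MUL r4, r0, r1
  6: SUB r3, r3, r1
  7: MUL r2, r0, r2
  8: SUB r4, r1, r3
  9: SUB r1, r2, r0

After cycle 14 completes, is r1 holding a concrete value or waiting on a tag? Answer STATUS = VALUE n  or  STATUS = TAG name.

STATUS = TAG Add2

cycle 1: issue SUB r0<-Add1 // r0:Add1,r1:7,r2:2,r3:5,r4:9
cycle 2: issue ADD r2<-Add2 // r0:Add1,r1:7,r2:Add2,r3:5,r4:9
cycle 3: CDB Add1=2; issue ADD r3<-Add1 // r0:2,r1:7,r2:Add2,r3:Add1,r4:9
cycle 4: stall // r0:2,r1:7,r2:Add2,r3:Add1,r4:9
cycle 5: CDB Add2=7; issue SUB r2<-Add2 // r0:2,r1:7,r2:Add2,r3:Add1,r4:9
cycle 6: stall // r0:2,r1:7,r2:Add2,r3:Add1,r4:9
cycle 7: CDB Add1=14; issue ADD r2<-Add1 // r0:2,r1:7,r2:Add1,r3:14,r4:9
cycle 8: CDB Add2=2; issue MUL r4<-Mul1 // r0:2,r1:7,r2:Add1,r3:14,r4:Mul1
cycle 9: issue SUB r3<-Add2 // r0:2,r1:7,r2:Add1,r3:Add2,r4:Mul1
cycle 10: CDB Add1=4; issue MUL r2<-Mul2 // r0:2,r1:7,r2:Mul2,r3:Add2,r4:Mul1
cycle 11: CDB Add2=7; issue SUB r4<-Add1 // r0:2,r1:7,r2:Mul2,r3:7,r4:Add1
cycle 12: issue SUB r1<-Add2 // r0:2,r1:Add2,r2:Mul2,r3:7,r4:Add1
cycle 13: CDB Add1=0 // r0:2,r1:Add2,r2:Mul2,r3:7,r4:0
cycle 14: CDB Mul1=14 // r0:2,r1:Add2,r2:Mul2,r3:7,r4:0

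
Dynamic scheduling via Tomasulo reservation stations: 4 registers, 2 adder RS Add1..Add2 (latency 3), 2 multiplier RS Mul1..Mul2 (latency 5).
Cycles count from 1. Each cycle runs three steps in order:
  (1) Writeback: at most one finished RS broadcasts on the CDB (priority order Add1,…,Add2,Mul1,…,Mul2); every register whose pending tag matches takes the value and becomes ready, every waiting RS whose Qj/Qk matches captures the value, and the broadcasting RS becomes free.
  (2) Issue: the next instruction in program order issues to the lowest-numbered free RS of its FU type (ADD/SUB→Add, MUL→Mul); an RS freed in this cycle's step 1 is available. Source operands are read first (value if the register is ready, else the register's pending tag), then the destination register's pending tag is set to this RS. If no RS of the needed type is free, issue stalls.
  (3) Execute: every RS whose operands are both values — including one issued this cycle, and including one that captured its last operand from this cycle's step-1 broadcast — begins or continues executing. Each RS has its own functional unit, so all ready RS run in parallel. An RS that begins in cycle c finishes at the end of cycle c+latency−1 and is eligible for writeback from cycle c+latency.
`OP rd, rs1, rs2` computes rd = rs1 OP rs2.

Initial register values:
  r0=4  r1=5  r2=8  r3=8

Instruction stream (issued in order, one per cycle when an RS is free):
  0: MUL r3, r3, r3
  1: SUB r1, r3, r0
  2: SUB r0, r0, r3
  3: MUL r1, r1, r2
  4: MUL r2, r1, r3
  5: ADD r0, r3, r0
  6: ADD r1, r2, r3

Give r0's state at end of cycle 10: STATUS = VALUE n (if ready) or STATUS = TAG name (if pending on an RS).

c1: issue MUL r3<-Mul1 | r0:4,r1:5,r2:8,r3:Mul1
c2: issue SUB r1<-Add1 | r0:4,r1:Add1,r2:8,r3:Mul1
c3: issue SUB r0<-Add2 | r0:Add2,r1:Add1,r2:8,r3:Mul1
c4: issue MUL r1<-Mul2 | r0:Add2,r1:Mul2,r2:8,r3:Mul1
c5: stall | r0:Add2,r1:Mul2,r2:8,r3:Mul1
c6: CDB Mul1=64; issue MUL r2<-Mul1 | r0:Add2,r1:Mul2,r2:Mul1,r3:64
c7: stall | r0:Add2,r1:Mul2,r2:Mul1,r3:64
c8: stall | r0:Add2,r1:Mul2,r2:Mul1,r3:64
c9: CDB Add1=60; issue ADD r0<-Add1 | r0:Add1,r1:Mul2,r2:Mul1,r3:64
c10: CDB Add2=-60; issue ADD r1<-Add2 | r0:Add1,r1:Add2,r2:Mul1,r3:64

STATUS = TAG Add1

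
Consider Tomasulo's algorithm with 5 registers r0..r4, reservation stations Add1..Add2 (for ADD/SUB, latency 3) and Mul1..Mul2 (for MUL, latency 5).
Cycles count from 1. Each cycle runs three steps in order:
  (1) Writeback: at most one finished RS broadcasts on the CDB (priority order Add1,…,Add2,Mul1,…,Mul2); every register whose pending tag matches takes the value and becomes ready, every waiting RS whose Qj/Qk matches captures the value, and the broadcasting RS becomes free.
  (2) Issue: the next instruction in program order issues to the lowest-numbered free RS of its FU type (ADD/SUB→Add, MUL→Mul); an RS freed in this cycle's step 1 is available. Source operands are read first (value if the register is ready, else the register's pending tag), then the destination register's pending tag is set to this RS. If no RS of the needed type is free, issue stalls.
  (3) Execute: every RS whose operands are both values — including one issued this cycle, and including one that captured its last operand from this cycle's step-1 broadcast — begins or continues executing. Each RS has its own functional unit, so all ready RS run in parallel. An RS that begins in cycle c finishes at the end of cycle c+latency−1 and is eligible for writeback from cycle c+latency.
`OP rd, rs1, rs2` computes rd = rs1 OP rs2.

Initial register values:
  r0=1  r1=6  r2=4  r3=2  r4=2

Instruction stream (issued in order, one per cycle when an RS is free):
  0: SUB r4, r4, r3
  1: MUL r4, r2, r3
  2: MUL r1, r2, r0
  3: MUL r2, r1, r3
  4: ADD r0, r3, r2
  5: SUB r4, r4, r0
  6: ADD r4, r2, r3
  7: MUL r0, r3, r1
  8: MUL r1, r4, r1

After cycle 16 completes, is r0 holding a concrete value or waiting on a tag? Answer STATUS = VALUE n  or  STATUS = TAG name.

STATUS = VALUE 10

  c1: issue SUB r4<-Add1  regs: r0:1,r1:6,r2:4,r3:2,r4:Add1
  c2: issue MUL r4<-Mul1  regs: r0:1,r1:6,r2:4,r3:2,r4:Mul1
  c3: issue MUL r1<-Mul2  regs: r0:1,r1:Mul2,r2:4,r3:2,r4:Mul1
  c4: CDB Add1=0; stall  regs: r0:1,r1:Mul2,r2:4,r3:2,r4:Mul1
  c5: stall  regs: r0:1,r1:Mul2,r2:4,r3:2,r4:Mul1
  c6: stall  regs: r0:1,r1:Mul2,r2:4,r3:2,r4:Mul1
  c7: CDB Mul1=8; issue MUL r2<-Mul1  regs: r0:1,r1:Mul2,r2:Mul1,r3:2,r4:8
  c8: CDB Mul2=4; issue ADD r0<-Add1  regs: r0:Add1,r1:4,r2:Mul1,r3:2,r4:8
  c9: issue SUB r4<-Add2  regs: r0:Add1,r1:4,r2:Mul1,r3:2,r4:Add2
  c10: stall  regs: r0:Add1,r1:4,r2:Mul1,r3:2,r4:Add2
  c11: stall  regs: r0:Add1,r1:4,r2:Mul1,r3:2,r4:Add2
  c12: stall  regs: r0:Add1,r1:4,r2:Mul1,r3:2,r4:Add2
  c13: CDB Mul1=8; stall  regs: r0:Add1,r1:4,r2:8,r3:2,r4:Add2
  c14: stall  regs: r0:Add1,r1:4,r2:8,r3:2,r4:Add2
  c15: stall  regs: r0:Add1,r1:4,r2:8,r3:2,r4:Add2
  c16: CDB Add1=10; issue ADD r4<-Add1  regs: r0:10,r1:4,r2:8,r3:2,r4:Add1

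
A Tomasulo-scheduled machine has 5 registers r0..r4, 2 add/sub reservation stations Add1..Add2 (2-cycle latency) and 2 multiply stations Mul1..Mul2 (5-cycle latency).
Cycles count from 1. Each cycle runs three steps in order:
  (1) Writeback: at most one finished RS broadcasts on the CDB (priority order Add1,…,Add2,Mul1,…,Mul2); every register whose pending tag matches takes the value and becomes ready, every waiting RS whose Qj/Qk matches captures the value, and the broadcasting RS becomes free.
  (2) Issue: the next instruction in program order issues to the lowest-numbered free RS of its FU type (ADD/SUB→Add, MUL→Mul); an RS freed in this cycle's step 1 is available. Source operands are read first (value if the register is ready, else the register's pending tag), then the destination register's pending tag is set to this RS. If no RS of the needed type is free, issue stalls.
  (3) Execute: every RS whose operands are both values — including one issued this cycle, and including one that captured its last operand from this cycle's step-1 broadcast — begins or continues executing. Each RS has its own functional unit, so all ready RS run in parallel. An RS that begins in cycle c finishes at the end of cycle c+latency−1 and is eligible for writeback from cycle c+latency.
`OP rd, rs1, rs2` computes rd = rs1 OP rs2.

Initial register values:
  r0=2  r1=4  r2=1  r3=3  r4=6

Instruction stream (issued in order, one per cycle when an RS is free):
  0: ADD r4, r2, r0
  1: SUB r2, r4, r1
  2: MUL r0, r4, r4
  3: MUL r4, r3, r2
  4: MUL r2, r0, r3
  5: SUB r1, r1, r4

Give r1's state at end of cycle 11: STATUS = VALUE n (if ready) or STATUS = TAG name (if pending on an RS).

STATUS = TAG Add1

c1: issue ADD r4<-Add1 | r0:2,r1:4,r2:1,r3:3,r4:Add1
c2: issue SUB r2<-Add2 | r0:2,r1:4,r2:Add2,r3:3,r4:Add1
c3: CDB Add1=3; issue MUL r0<-Mul1 | r0:Mul1,r1:4,r2:Add2,r3:3,r4:3
c4: issue MUL r4<-Mul2 | r0:Mul1,r1:4,r2:Add2,r3:3,r4:Mul2
c5: CDB Add2=-1; stall | r0:Mul1,r1:4,r2:-1,r3:3,r4:Mul2
c6: stall | r0:Mul1,r1:4,r2:-1,r3:3,r4:Mul2
c7: stall | r0:Mul1,r1:4,r2:-1,r3:3,r4:Mul2
c8: CDB Mul1=9; issue MUL r2<-Mul1 | r0:9,r1:4,r2:Mul1,r3:3,r4:Mul2
c9: issue SUB r1<-Add1 | r0:9,r1:Add1,r2:Mul1,r3:3,r4:Mul2
c10: CDB Mul2=-3 | r0:9,r1:Add1,r2:Mul1,r3:3,r4:-3
c11: - | r0:9,r1:Add1,r2:Mul1,r3:3,r4:-3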